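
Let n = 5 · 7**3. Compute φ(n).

φ(5) = 5 − 1 = 4.
φ(7^3) = 7^2·(7−1) = 49·6 = 294.
Multiply: 4 · 294 = 1176.

1176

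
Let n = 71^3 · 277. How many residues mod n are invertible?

φ(71^3) = 71^3 − 71^2 = 357911 − 5041 = 352870.
φ(277) = 277 − 1 = 276.
Multiply: 352870 · 276 = 97392120.

97392120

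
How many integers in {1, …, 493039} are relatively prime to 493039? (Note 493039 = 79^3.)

486798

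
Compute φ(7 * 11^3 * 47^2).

φ(7) = 7 − 1 = 6.
φ(11^3) = 11^2·(11−1) = 121·10 = 1210.
φ(47^2) = 47^1·(47−1) = 47·46 = 2162.
Multiply: 6 · 1210 · 2162 = 15696120.

15696120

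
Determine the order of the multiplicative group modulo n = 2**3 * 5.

φ(40) = 40 · (1 − 1/2) · (1 − 1/5)
       = 40 · 4/10 = 16.

16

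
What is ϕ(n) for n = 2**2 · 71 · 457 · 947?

φ(2^2) = 2^2 − 2^1 = 4 − 2 = 2.
φ(71) = 71 − 1 = 70.
φ(457) = 457 − 1 = 456.
φ(947) = 947 − 1 = 946.
φ(122909236) = 2 × 70 × 456 × 946 = 60392640.

60392640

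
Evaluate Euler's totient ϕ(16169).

14256

Prime factorization: 16169 = 19 · 23 · 37.
φ(19) = 19 − 1 = 18.
φ(23) = 23 − 1 = 22.
φ(37) = 37 − 1 = 36.
φ(16169) = 18 × 22 × 36 = 14256.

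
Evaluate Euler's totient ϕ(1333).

1260

Prime factorization: 1333 = 31 × 43.
φ(31) = 31 − 1 = 30.
φ(43) = 43 − 1 = 42.
φ(1333) = 30 × 42 = 1260.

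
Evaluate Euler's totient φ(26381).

First factor: 26381 = 23 · 31 · 37.
φ(23) = 23 − 1 = 22.
φ(31) = 31 − 1 = 30.
φ(37) = 37 − 1 = 36.
φ(26381) = 22 × 30 × 36 = 23760.

23760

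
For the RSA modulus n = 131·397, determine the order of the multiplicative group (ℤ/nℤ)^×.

For distinct primes, φ(pq) = (p−1)(q−1) = 130 × 396 = 51480.

51480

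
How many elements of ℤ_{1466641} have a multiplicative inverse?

First factor: 1466641 = 11**2 · 17 · 23 · 31.
φ(1466641) = 1466641 · (1 − 1/11) · (1 − 1/17) · (1 − 1/23) · (1 − 1/31)
       = 1466641 · 105600/133331 = 1161600.

1161600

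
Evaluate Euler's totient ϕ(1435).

Prime factorization: 1435 = 5 · 7 · 41.
φ(1435) = 1435 · (1 − 1/5) · (1 − 1/7) · (1 − 1/41)
       = 1435 · 960/1435 = 960.

960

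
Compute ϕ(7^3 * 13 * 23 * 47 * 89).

φ(7^3) = 7^3 − 7^2 = 343 − 49 = 294.
φ(13) = 13 − 1 = 12.
φ(23) = 23 − 1 = 22.
φ(47) = 47 − 1 = 46.
φ(89) = 89 − 1 = 88.
Multiply: 294 · 12 · 22 · 46 · 88 = 314189568.

314189568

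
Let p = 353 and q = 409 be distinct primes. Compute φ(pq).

143616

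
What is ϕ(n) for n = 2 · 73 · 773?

55584

φ(2) = 2 − 1 = 1.
φ(73) = 73 − 1 = 72.
φ(773) = 773 − 1 = 772.
Multiply: 1 · 72 · 772 = 55584.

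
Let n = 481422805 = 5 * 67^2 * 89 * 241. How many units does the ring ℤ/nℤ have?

373570560

φ(481422805) = 481422805 · (1 − 1/5) · (1 − 1/67) · (1 − 1/89) · (1 − 1/241)
       = 481422805 · 5575680/7185415 = 373570560.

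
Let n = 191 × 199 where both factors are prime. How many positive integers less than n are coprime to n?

37620

φ(pq) = (p−1)(q−1) = 190 · 198 = 37620.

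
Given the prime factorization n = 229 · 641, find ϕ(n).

145920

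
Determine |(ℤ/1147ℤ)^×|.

First factor: 1147 = 31 · 37.
φ(1147) = 1147 · (1 − 1/31) · (1 − 1/37)
       = 1147 · 1080/1147 = 1080.

1080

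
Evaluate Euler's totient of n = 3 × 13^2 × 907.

φ(3) = 3 − 1 = 2.
φ(13^2) = 13^2 − 13^1 = 169 − 13 = 156.
φ(907) = 907 − 1 = 906.
Since φ is multiplicative, φ(459849) = 2 · 156 · 906 = 282672.

282672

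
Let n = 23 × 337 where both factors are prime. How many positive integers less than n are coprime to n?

7392

For distinct primes, φ(pq) = (p−1)(q−1) = 22 × 336 = 7392.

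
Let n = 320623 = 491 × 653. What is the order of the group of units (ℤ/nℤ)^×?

319480

φ(320623) = 320623 · (1 − 1/491) · (1 − 1/653)
       = 320623 · 319480/320623 = 319480.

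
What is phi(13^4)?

26364

φ(13^4) = 13^3·(13−1) = 2197·12 = 26364.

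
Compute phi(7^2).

42

φ(7^2) = 7^1·(7−1) = 7·6 = 42.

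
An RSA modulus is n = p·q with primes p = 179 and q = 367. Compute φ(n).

φ(65693) = 65693 · (1 − 1/179) · (1 − 1/367)
       = 65693 · 65148/65693 = 65148.

65148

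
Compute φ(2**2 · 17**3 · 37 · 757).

251693568

φ(2^2) = 2^1·(2−1) = 2·1 = 2.
φ(17^3) = 17^2·(17−1) = 289·16 = 4624.
φ(37) = 37 − 1 = 36.
φ(757) = 757 − 1 = 756.
Multiply: 2 · 4624 · 36 · 756 = 251693568.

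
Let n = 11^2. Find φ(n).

φ(121) = 121 · (1 − 1/11)
       = 121 · 10/11 = 110.

110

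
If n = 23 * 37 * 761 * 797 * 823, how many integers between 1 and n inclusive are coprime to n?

393843479040

φ(23) = 23 − 1 = 22.
φ(37) = 37 − 1 = 36.
φ(761) = 761 − 1 = 760.
φ(797) = 797 − 1 = 796.
φ(823) = 823 − 1 = 822.
φ(424788130841) = 22 × 36 × 760 × 796 × 822 = 393843479040.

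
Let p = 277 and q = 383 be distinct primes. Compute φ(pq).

φ(pq) = (p−1)(q−1) = 276 · 382 = 105432.

105432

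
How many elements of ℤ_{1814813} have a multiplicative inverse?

Prime factorization: 1814813 = 7^3 · 11 · 13 · 37.
φ(7^3) = 7^3 − 7^2 = 343 − 49 = 294.
φ(11) = 11 − 1 = 10.
φ(13) = 13 − 1 = 12.
φ(37) = 37 − 1 = 36.
Multiply: 294 · 10 · 12 · 36 = 1270080.

1270080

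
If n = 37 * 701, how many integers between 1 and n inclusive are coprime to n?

φ(25937) = 25937 · (1 − 1/37) · (1 − 1/701)
       = 25937 · 25200/25937 = 25200.

25200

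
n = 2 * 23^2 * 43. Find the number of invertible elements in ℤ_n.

21252

φ(45494) = 45494 · (1 − 1/2) · (1 − 1/23) · (1 − 1/43)
       = 45494 · 924/1978 = 21252.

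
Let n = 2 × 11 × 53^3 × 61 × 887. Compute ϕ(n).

77649748800

φ(177216332458) = 177216332458 · (1 − 1/2) · (1 − 1/11) · (1 − 1/53) · (1 − 1/61) · (1 − 1/887)
       = 177216332458 · 27643200/63088762 = 77649748800.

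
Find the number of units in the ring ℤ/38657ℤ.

35280

Factor 38657: 38657 = 29 · 31 · 43.
φ(38657) = 38657 · (1 − 1/29) · (1 − 1/31) · (1 − 1/43)
       = 38657 · 35280/38657 = 35280.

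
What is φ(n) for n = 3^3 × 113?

φ(3051) = 3051 · (1 − 1/3) · (1 − 1/113)
       = 3051 · 224/339 = 2016.

2016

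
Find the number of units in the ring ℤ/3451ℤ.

2688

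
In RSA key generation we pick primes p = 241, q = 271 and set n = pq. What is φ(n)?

φ(n) = (p − 1)(q − 1) = (241−1)(271−1) = 240·270 = 64800.

64800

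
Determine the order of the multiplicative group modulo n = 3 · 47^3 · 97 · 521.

φ(3) = 3 − 1 = 2.
φ(47^3) = 47^2·(47−1) = 2209·46 = 101614.
φ(97) = 97 − 1 = 96.
φ(521) = 521 − 1 = 520.
φ(15740708853) = 2 × 101614 × 96 × 520 = 10145141760.

10145141760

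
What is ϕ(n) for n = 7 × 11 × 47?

φ(3619) = 3619 · (1 − 1/7) · (1 − 1/11) · (1 − 1/47)
       = 3619 · 2760/3619 = 2760.

2760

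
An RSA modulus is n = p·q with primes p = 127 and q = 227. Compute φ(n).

28476

φ(28829) = 28829 · (1 − 1/127) · (1 − 1/227)
       = 28829 · 28476/28829 = 28476.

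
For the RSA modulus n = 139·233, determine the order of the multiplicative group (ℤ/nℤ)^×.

32016

φ(32387) = 32387 · (1 − 1/139) · (1 − 1/233)
       = 32387 · 32016/32387 = 32016.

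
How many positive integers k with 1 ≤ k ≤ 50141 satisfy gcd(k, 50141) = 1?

50141 = 7 · 13 · 19 · 29.
φ(50141) = 50141 · (1 − 1/7) · (1 − 1/13) · (1 − 1/19) · (1 − 1/29)
       = 50141 · 36288/50141 = 36288.

36288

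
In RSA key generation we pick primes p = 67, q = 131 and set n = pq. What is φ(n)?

8580

φ(n) = (p − 1)(q − 1) = (67−1)(131−1) = 66·130 = 8580.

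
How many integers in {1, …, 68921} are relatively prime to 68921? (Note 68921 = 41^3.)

φ(41^3) = 41^3 − 41^2 = 68921 − 1681 = 67240.

67240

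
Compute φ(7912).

7912 = 2^3 · 23 · 43.
φ(7912) = 7912 · (1 − 1/2) · (1 − 1/23) · (1 − 1/43)
       = 7912 · 924/1978 = 3696.

3696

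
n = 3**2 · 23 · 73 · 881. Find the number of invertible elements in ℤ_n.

8363520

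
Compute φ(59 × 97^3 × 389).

20327053056

φ(59) = 59 − 1 = 58.
φ(97^3) = 97^3 − 97^2 = 912673 − 9409 = 903264.
φ(389) = 389 − 1 = 388.
φ(20946758023) = 58 × 903264 × 388 = 20327053056.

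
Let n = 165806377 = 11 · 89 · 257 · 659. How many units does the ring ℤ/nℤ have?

148234240

φ(11) = 11 − 1 = 10.
φ(89) = 89 − 1 = 88.
φ(257) = 257 − 1 = 256.
φ(659) = 659 − 1 = 658.
Multiply: 10 · 88 · 256 · 658 = 148234240.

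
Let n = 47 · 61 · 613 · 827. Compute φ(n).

φ(1453428517) = 1453428517 · (1 − 1/47) · (1 − 1/61) · (1 − 1/613) · (1 − 1/827)
       = 1453428517 · 1395213120/1453428517 = 1395213120.

1395213120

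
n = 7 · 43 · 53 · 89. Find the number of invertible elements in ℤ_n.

1153152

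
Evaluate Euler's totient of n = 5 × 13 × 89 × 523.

2204928

φ(3025555) = 3025555 · (1 − 1/5) · (1 − 1/13) · (1 − 1/89) · (1 − 1/523)
       = 3025555 · 2204928/3025555 = 2204928.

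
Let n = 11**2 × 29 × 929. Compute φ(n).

φ(3259861) = 3259861 · (1 − 1/11) · (1 − 1/29) · (1 − 1/929)
       = 3259861 · 259840/296351 = 2858240.

2858240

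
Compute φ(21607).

Prime factorization: 21607 = 17 × 31 × 41.
φ(21607) = 21607 · (1 − 1/17) · (1 − 1/31) · (1 − 1/41)
       = 21607 · 19200/21607 = 19200.

19200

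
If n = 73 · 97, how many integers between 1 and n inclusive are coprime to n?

φ(73) = 73 − 1 = 72.
φ(97) = 97 − 1 = 96.
φ(7081) = 72 × 96 = 6912.

6912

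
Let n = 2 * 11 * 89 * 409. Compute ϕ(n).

φ(800822) = 800822 · (1 − 1/2) · (1 − 1/11) · (1 − 1/89) · (1 − 1/409)
       = 800822 · 359040/800822 = 359040.

359040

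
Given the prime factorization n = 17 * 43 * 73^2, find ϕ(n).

φ(17) = 17 − 1 = 16.
φ(43) = 43 − 1 = 42.
φ(73^2) = 73^2 − 73^1 = 5329 − 73 = 5256.
Since φ is multiplicative, φ(3895499) = 16 · 42 · 5256 = 3532032.

3532032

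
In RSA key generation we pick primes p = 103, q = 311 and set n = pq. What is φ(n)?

φ(pq) = (p−1)(q−1) = 102 · 310 = 31620.

31620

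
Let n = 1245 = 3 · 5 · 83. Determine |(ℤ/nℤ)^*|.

656

φ(1245) = 1245 · (1 − 1/3) · (1 − 1/5) · (1 − 1/83)
       = 1245 · 656/1245 = 656.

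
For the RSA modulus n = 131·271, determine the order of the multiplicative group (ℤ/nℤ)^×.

35100

φ(35501) = 35501 · (1 − 1/131) · (1 − 1/271)
       = 35501 · 35100/35501 = 35100.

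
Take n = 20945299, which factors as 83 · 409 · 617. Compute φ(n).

φ(20945299) = 20945299 · (1 − 1/83) · (1 − 1/409) · (1 − 1/617)
       = 20945299 · 20608896/20945299 = 20608896.

20608896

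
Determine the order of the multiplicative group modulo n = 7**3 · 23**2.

φ(7^3) = 7^3 − 7^2 = 343 − 49 = 294.
φ(23^2) = 23^2 − 23^1 = 529 − 23 = 506.
φ(181447) = 294 × 506 = 148764.

148764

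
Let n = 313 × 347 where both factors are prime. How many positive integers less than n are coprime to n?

107952

φ(pq) = (p−1)(q−1) = 312 · 346 = 107952.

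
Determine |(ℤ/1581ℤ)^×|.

Factor 1581: 1581 = 3 · 17 · 31.
φ(1581) = 1581 · (1 − 1/3) · (1 − 1/17) · (1 − 1/31)
       = 1581 · 960/1581 = 960.

960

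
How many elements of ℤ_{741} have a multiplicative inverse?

432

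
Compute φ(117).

First factor: 117 = 3^2 · 13.
φ(3^2) = 3^1·(3−1) = 3·2 = 6.
φ(13) = 13 − 1 = 12.
Since φ is multiplicative, φ(117) = 6 · 12 = 72.

72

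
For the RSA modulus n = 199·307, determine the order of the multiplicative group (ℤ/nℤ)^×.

60588

φ(pq) = (p−1)(q−1) = 198 · 306 = 60588.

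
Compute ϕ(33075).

15120

First factor: 33075 = 3^3 · 5^2 · 7^2.
φ(33075) = 33075 · (1 − 1/3) · (1 − 1/5) · (1 − 1/7)
       = 33075 · 48/105 = 15120.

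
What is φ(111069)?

60480

First factor: 111069 = 3^2 · 7 · 41 · 43.
φ(111069) = 111069 · (1 − 1/3) · (1 − 1/7) · (1 − 1/41) · (1 − 1/43)
       = 111069 · 20160/37023 = 60480.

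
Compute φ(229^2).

φ(52441) = 52441 · (1 − 1/229)
       = 52441 · 228/229 = 52212.

52212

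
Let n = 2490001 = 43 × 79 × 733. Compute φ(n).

2398032

φ(2490001) = 2490001 · (1 − 1/43) · (1 − 1/79) · (1 − 1/733)
       = 2490001 · 2398032/2490001 = 2398032.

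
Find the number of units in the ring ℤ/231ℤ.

231 = 3 · 7 · 11.
φ(231) = 231 · (1 − 1/3) · (1 − 1/7) · (1 − 1/11)
       = 231 · 120/231 = 120.

120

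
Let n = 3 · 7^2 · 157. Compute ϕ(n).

13104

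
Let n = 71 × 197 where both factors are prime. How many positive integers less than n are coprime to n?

13720

φ(71) = 71 − 1 = 70.
φ(197) = 197 − 1 = 196.
Since φ is multiplicative, φ(13987) = 70 · 196 = 13720.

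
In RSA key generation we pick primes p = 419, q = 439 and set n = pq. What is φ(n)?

183084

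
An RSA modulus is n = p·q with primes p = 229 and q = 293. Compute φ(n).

66576

For distinct primes, φ(pq) = (p−1)(q−1) = 228 × 292 = 66576.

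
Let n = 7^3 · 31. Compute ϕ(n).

φ(7^3) = 7^3 − 7^2 = 343 − 49 = 294.
φ(31) = 31 − 1 = 30.
Since φ is multiplicative, φ(10633) = 294 · 30 = 8820.

8820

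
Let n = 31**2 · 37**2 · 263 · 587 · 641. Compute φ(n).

121721152204800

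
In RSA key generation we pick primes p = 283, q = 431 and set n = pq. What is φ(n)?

φ(121973) = 121973 · (1 − 1/283) · (1 − 1/431)
       = 121973 · 121260/121973 = 121260.

121260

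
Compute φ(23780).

23780 = 2**2 * 5 * 29 * 41.
φ(23780) = 23780 · (1 − 1/2) · (1 − 1/5) · (1 − 1/29) · (1 − 1/41)
       = 23780 · 4480/11890 = 8960.

8960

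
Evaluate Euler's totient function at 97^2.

φ(9409) = 9409 · (1 − 1/97)
       = 9409 · 96/97 = 9312.

9312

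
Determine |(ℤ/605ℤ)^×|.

Prime factorization: 605 = 5 · 11^2.
φ(605) = 605 · (1 − 1/5) · (1 − 1/11)
       = 605 · 40/55 = 440.

440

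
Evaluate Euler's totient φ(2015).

1440

First factor: 2015 = 5 · 13 · 31.
φ(2015) = 2015 · (1 − 1/5) · (1 − 1/13) · (1 − 1/31)
       = 2015 · 1440/2015 = 1440.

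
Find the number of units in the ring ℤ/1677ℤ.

1008

Factor 1677: 1677 = 3 * 13 * 43.
φ(1677) = 1677 · (1 − 1/3) · (1 − 1/13) · (1 − 1/43)
       = 1677 · 1008/1677 = 1008.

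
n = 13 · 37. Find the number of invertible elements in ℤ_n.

φ(13) = 13 − 1 = 12.
φ(37) = 37 − 1 = 36.
Multiply: 12 · 36 = 432.

432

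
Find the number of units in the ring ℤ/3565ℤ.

2640

Factor 3565: 3565 = 5 * 23 * 31.
φ(3565) = 3565 · (1 − 1/5) · (1 − 1/23) · (1 − 1/31)
       = 3565 · 2640/3565 = 2640.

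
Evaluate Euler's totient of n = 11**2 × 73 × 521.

4118400

φ(4601993) = 4601993 · (1 − 1/11) · (1 − 1/73) · (1 − 1/521)
       = 4601993 · 374400/418363 = 4118400.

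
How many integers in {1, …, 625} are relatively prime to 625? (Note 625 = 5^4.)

500

φ(625) = 625 · (1 − 1/5)
       = 625 · 4/5 = 500.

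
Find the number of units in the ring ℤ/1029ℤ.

588

Factor 1029: 1029 = 3 * 7^3.
φ(1029) = 1029 · (1 − 1/3) · (1 − 1/7)
       = 1029 · 12/21 = 588.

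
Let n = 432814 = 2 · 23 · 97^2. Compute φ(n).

204864

φ(2) = 2 − 1 = 1.
φ(23) = 23 − 1 = 22.
φ(97^2) = 97^1·(97−1) = 97·96 = 9312.
Since φ is multiplicative, φ(432814) = 1 · 22 · 9312 = 204864.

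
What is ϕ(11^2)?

110

φ(11^2) = 11^2 − 11^1 = 121 − 11 = 110.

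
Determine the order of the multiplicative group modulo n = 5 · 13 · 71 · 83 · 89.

24245760

φ(5) = 5 − 1 = 4.
φ(13) = 13 − 1 = 12.
φ(71) = 71 − 1 = 70.
φ(83) = 83 − 1 = 82.
φ(89) = 89 − 1 = 88.
φ(34091005) = 4 × 12 × 70 × 82 × 88 = 24245760.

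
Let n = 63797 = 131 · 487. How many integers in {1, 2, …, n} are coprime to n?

φ(63797) = 63797 · (1 − 1/131) · (1 − 1/487)
       = 63797 · 63180/63797 = 63180.

63180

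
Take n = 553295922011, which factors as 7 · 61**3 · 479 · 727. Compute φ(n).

φ(553295922011) = 553295922011 · (1 − 1/7) · (1 − 1/61) · (1 − 1/479) · (1 − 1/727)
       = 553295922011 · 124930080/148695491 = 464864827680.

464864827680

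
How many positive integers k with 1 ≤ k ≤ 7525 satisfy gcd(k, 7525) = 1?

5040

First factor: 7525 = 5**2 * 7 * 43.
φ(7525) = 7525 · (1 − 1/5) · (1 − 1/7) · (1 − 1/43)
       = 7525 · 1008/1505 = 5040.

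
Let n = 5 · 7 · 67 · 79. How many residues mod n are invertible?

φ(5) = 5 − 1 = 4.
φ(7) = 7 − 1 = 6.
φ(67) = 67 − 1 = 66.
φ(79) = 79 − 1 = 78.
Multiply: 4 · 6 · 66 · 78 = 123552.

123552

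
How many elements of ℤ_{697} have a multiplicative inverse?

640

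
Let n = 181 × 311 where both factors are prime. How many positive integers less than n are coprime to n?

55800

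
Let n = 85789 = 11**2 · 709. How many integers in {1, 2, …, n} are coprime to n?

φ(85789) = 85789 · (1 − 1/11) · (1 − 1/709)
       = 85789 · 7080/7799 = 77880.

77880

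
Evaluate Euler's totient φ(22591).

20160

Prime factorization: 22591 = 19 · 29 · 41.
φ(19) = 19 − 1 = 18.
φ(29) = 29 − 1 = 28.
φ(41) = 41 − 1 = 40.
Multiply: 18 · 28 · 40 = 20160.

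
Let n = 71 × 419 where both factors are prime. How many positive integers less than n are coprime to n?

29260

φ(29749) = 29749 · (1 − 1/71) · (1 − 1/419)
       = 29749 · 29260/29749 = 29260.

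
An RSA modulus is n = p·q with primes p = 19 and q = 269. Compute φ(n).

4824

φ(pq) = (p−1)(q−1) = 18 · 268 = 4824.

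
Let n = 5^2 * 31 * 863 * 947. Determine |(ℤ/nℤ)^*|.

489271200

φ(633377275) = 633377275 · (1 − 1/5) · (1 − 1/31) · (1 − 1/863) · (1 − 1/947)
       = 633377275 · 97854240/126675455 = 489271200.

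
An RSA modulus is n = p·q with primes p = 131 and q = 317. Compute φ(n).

41080

φ(pq) = (p−1)(q−1) = 130 · 316 = 41080.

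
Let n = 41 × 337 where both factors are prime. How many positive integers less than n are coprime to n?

13440

φ(n) = (p − 1)(q − 1) = (41−1)(337−1) = 40·336 = 13440.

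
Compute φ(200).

First factor: 200 = 2^3 * 5^2.
φ(2^3) = 2^2·(2−1) = 4·1 = 4.
φ(5^2) = 5^1·(5−1) = 5·4 = 20.
Since φ is multiplicative, φ(200) = 4 · 20 = 80.

80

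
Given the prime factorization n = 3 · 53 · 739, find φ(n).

φ(117501) = 117501 · (1 − 1/3) · (1 − 1/53) · (1 − 1/739)
       = 117501 · 76752/117501 = 76752.

76752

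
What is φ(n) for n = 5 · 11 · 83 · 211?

688800

φ(963215) = 963215 · (1 − 1/5) · (1 − 1/11) · (1 − 1/83) · (1 − 1/211)
       = 963215 · 688800/963215 = 688800.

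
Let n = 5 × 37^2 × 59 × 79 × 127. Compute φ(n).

3037087872

φ(4051877215) = 4051877215 · (1 − 1/5) · (1 − 1/37) · (1 − 1/59) · (1 − 1/79) · (1 − 1/127)
       = 4051877215 · 82083456/109510195 = 3037087872.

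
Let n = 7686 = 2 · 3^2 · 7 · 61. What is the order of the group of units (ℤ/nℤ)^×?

2160

φ(2) = 2 − 1 = 1.
φ(3^2) = 3^2 − 3^1 = 9 − 3 = 6.
φ(7) = 7 − 1 = 6.
φ(61) = 61 − 1 = 60.
φ(7686) = 1 × 6 × 6 × 60 = 2160.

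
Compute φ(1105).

1105 = 5 · 13 · 17.
φ(5) = 5 − 1 = 4.
φ(13) = 13 − 1 = 12.
φ(17) = 17 − 1 = 16.
Since φ is multiplicative, φ(1105) = 4 · 12 · 16 = 768.

768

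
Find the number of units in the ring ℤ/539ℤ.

420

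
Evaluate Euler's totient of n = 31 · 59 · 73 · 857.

φ(31) = 31 − 1 = 30.
φ(59) = 59 − 1 = 58.
φ(73) = 73 − 1 = 72.
φ(857) = 857 − 1 = 856.
φ(114424069) = 30 × 58 × 72 × 856 = 107239680.

107239680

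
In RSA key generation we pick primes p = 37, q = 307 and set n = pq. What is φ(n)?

For distinct primes, φ(pq) = (p−1)(q−1) = 36 × 306 = 11016.

11016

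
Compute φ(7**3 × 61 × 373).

φ(7^3) = 7^3 − 7^2 = 343 − 49 = 294.
φ(61) = 61 − 1 = 60.
φ(373) = 373 − 1 = 372.
Since φ is multiplicative, φ(7804279) = 294 · 60 · 372 = 6562080.

6562080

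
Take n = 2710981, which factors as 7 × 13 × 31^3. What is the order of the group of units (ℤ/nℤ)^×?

2075760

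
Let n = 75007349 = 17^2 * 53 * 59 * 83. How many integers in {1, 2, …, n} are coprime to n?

φ(17^2) = 17^2 − 17^1 = 289 − 17 = 272.
φ(53) = 53 − 1 = 52.
φ(59) = 59 − 1 = 58.
φ(83) = 83 − 1 = 82.
φ(75007349) = 272 × 52 × 58 × 82 = 67268864.

67268864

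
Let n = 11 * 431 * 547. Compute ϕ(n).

φ(2593327) = 2593327 · (1 − 1/11) · (1 − 1/431) · (1 − 1/547)
       = 2593327 · 2347800/2593327 = 2347800.

2347800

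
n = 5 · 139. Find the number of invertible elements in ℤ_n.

φ(5) = 5 − 1 = 4.
φ(139) = 139 − 1 = 138.
Since φ is multiplicative, φ(695) = 4 · 138 = 552.

552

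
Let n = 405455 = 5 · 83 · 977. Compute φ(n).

φ(405455) = 405455 · (1 − 1/5) · (1 − 1/83) · (1 − 1/977)
       = 405455 · 320128/405455 = 320128.

320128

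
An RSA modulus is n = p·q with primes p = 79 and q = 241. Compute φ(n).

φ(pq) = (p−1)(q−1) = 78 · 240 = 18720.

18720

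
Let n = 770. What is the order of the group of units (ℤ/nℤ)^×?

Prime factorization: 770 = 2 × 5 × 7 × 11.
φ(770) = 770 · (1 − 1/2) · (1 − 1/5) · (1 − 1/7) · (1 − 1/11)
       = 770 · 240/770 = 240.

240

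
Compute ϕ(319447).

266112

Factor 319447: 319447 = 17 · 19 · 23 · 43.
φ(319447) = 319447 · (1 − 1/17) · (1 − 1/19) · (1 − 1/23) · (1 − 1/43)
       = 319447 · 266112/319447 = 266112.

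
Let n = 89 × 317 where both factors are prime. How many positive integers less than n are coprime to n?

27808

φ(pq) = (p−1)(q−1) = 88 · 316 = 27808.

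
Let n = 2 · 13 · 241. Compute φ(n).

φ(6266) = 6266 · (1 − 1/2) · (1 − 1/13) · (1 − 1/241)
       = 6266 · 2880/6266 = 2880.

2880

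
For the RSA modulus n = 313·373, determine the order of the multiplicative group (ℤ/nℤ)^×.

φ(116749) = 116749 · (1 − 1/313) · (1 − 1/373)
       = 116749 · 116064/116749 = 116064.

116064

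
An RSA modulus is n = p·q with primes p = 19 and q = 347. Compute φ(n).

6228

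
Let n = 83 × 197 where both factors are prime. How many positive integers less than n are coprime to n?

16072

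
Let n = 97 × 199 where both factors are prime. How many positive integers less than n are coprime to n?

φ(19303) = 19303 · (1 − 1/97) · (1 − 1/199)
       = 19303 · 19008/19303 = 19008.

19008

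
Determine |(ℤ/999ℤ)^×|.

999 = 3^3 · 37.
φ(999) = 999 · (1 − 1/3) · (1 − 1/37)
       = 999 · 72/111 = 648.

648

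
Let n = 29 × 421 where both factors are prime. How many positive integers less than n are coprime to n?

11760

For distinct primes, φ(pq) = (p−1)(q−1) = 28 × 420 = 11760.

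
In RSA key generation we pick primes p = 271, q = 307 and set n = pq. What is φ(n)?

φ(n) = (p − 1)(q − 1) = (271−1)(307−1) = 270·306 = 82620.

82620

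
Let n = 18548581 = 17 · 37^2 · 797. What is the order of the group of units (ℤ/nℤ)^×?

16964352

φ(17) = 17 − 1 = 16.
φ(37^2) = 37^2 − 37^1 = 1369 − 37 = 1332.
φ(797) = 797 − 1 = 796.
φ(18548581) = 16 × 1332 × 796 = 16964352.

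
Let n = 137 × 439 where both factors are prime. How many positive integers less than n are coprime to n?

For distinct primes, φ(pq) = (p−1)(q−1) = 136 × 438 = 59568.

59568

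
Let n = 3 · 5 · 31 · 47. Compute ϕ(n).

φ(21855) = 21855 · (1 − 1/3) · (1 − 1/5) · (1 − 1/31) · (1 − 1/47)
       = 21855 · 11040/21855 = 11040.

11040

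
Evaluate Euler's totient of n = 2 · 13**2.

φ(2) = 2 − 1 = 1.
φ(13^2) = 13^2 − 13^1 = 169 − 13 = 156.
Since φ is multiplicative, φ(338) = 1 · 156 = 156.

156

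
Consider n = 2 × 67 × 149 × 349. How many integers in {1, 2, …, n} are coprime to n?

φ(2) = 2 − 1 = 1.
φ(67) = 67 − 1 = 66.
φ(149) = 149 − 1 = 148.
φ(349) = 349 − 1 = 348.
Since φ is multiplicative, φ(6968134) = 1 · 66 · 148 · 348 = 3399264.

3399264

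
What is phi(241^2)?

57840

φ(58081) = 58081 · (1 − 1/241)
       = 58081 · 240/241 = 57840.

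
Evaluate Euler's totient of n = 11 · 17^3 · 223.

10265280

φ(12051589) = 12051589 · (1 − 1/11) · (1 − 1/17) · (1 − 1/223)
       = 12051589 · 35520/41701 = 10265280.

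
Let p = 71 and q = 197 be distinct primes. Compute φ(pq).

13720

For distinct primes, φ(pq) = (p−1)(q−1) = 70 × 196 = 13720.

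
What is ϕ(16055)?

11232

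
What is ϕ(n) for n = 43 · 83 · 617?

2121504

φ(43) = 43 − 1 = 42.
φ(83) = 83 − 1 = 82.
φ(617) = 617 − 1 = 616.
φ(2202073) = 42 × 82 × 616 = 2121504.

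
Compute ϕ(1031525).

1031525 = 5^2 × 11^3 × 31.
φ(1031525) = 1031525 · (1 − 1/5) · (1 − 1/11) · (1 − 1/31)
       = 1031525 · 1200/1705 = 726000.

726000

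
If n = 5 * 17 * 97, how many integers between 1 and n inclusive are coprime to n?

6144

φ(8245) = 8245 · (1 − 1/5) · (1 − 1/17) · (1 − 1/97)
       = 8245 · 6144/8245 = 6144.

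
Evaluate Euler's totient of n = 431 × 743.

319060

φ(320233) = 320233 · (1 − 1/431) · (1 − 1/743)
       = 320233 · 319060/320233 = 319060.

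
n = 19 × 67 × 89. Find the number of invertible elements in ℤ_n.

104544

φ(113297) = 113297 · (1 − 1/19) · (1 − 1/67) · (1 − 1/89)
       = 113297 · 104544/113297 = 104544.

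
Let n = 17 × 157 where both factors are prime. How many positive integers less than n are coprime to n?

φ(17) = 17 − 1 = 16.
φ(157) = 157 − 1 = 156.
φ(2669) = 16 × 156 = 2496.

2496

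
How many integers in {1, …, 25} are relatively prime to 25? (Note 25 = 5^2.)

20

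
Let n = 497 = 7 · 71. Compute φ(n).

420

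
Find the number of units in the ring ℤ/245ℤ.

245 = 5 · 7^2.
φ(245) = 245 · (1 − 1/5) · (1 − 1/7)
       = 245 · 24/35 = 168.

168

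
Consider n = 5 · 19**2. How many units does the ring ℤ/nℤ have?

1368

φ(5) = 5 − 1 = 4.
φ(19^2) = 19^2 − 19^1 = 361 − 19 = 342.
Since φ is multiplicative, φ(1805) = 4 · 342 = 1368.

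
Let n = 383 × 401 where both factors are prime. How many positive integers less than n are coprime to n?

φ(n) = (p − 1)(q − 1) = (383−1)(401−1) = 382·400 = 152800.

152800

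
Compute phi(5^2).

φ(25) = 25 · (1 − 1/5)
       = 25 · 4/5 = 20.

20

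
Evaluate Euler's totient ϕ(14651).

11088

14651 = 7**2 * 13 * 23.
φ(7^2) = 7^1·(7−1) = 7·6 = 42.
φ(13) = 13 − 1 = 12.
φ(23) = 23 − 1 = 22.
Since φ is multiplicative, φ(14651) = 42 · 12 · 22 = 11088.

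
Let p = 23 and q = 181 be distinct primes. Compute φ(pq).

φ(4163) = 4163 · (1 − 1/23) · (1 − 1/181)
       = 4163 · 3960/4163 = 3960.

3960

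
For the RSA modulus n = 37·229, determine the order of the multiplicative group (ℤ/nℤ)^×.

φ(n) = (p − 1)(q − 1) = (37−1)(229−1) = 36·228 = 8208.

8208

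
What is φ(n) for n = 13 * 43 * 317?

159264

φ(13) = 13 − 1 = 12.
φ(43) = 43 − 1 = 42.
φ(317) = 317 − 1 = 316.
Multiply: 12 · 42 · 316 = 159264.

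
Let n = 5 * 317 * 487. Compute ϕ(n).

614304

φ(5) = 5 − 1 = 4.
φ(317) = 317 − 1 = 316.
φ(487) = 487 − 1 = 486.
Multiply: 4 · 316 · 486 = 614304.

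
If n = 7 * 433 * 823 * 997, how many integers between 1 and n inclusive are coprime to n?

2122101504

φ(2487029461) = 2487029461 · (1 − 1/7) · (1 − 1/433) · (1 − 1/823) · (1 − 1/997)
       = 2487029461 · 2122101504/2487029461 = 2122101504.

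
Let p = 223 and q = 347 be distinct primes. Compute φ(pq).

76812

φ(n) = (p − 1)(q − 1) = (223−1)(347−1) = 222·346 = 76812.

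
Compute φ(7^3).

φ(7^3) = 7^3 − 7^2 = 343 − 49 = 294.

294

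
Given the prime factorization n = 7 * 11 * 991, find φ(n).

φ(76307) = 76307 · (1 − 1/7) · (1 − 1/11) · (1 − 1/991)
       = 76307 · 59400/76307 = 59400.

59400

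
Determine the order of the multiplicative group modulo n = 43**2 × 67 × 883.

φ(109388689) = 109388689 · (1 − 1/43) · (1 − 1/67) · (1 − 1/883)
       = 109388689 · 2444904/2543923 = 105130872.

105130872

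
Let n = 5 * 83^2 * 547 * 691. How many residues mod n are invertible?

10256369760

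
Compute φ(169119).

First factor: 169119 = 3^2 · 19 · 23 · 43.
φ(3^2) = 3^1·(3−1) = 3·2 = 6.
φ(19) = 19 − 1 = 18.
φ(23) = 23 − 1 = 22.
φ(43) = 43 − 1 = 42.
Since φ is multiplicative, φ(169119) = 6 · 18 · 22 · 42 = 99792.

99792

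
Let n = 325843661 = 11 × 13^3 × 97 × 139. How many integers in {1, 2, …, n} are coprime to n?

φ(11) = 11 − 1 = 10.
φ(13^3) = 13^3 − 13^2 = 2197 − 169 = 2028.
φ(97) = 97 − 1 = 96.
φ(139) = 139 − 1 = 138.
φ(325843661) = 10 × 2028 × 96 × 138 = 268669440.

268669440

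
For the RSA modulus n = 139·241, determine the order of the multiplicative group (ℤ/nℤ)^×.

33120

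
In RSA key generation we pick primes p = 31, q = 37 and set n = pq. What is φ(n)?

1080

φ(n) = (p − 1)(q − 1) = (31−1)(37−1) = 30·36 = 1080.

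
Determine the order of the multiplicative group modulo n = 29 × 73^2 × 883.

129802176

φ(136459703) = 136459703 · (1 − 1/29) · (1 − 1/73) · (1 − 1/883)
       = 136459703 · 1778112/1869311 = 129802176.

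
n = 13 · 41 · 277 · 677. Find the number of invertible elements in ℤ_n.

89556480

φ(99952957) = 99952957 · (1 − 1/13) · (1 − 1/41) · (1 − 1/277) · (1 − 1/677)
       = 99952957 · 89556480/99952957 = 89556480.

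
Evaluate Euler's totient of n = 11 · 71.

700

φ(11) = 11 − 1 = 10.
φ(71) = 71 − 1 = 70.
Multiply: 10 · 70 = 700.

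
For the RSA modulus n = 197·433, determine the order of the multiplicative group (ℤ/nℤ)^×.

84672

For distinct primes, φ(pq) = (p−1)(q−1) = 196 × 432 = 84672.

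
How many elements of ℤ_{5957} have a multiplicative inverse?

4752

5957 = 7 · 23 · 37.
φ(7) = 7 − 1 = 6.
φ(23) = 23 − 1 = 22.
φ(37) = 37 − 1 = 36.
Since φ is multiplicative, φ(5957) = 6 · 22 · 36 = 4752.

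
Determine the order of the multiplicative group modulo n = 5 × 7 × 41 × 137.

130560

φ(5) = 5 − 1 = 4.
φ(7) = 7 − 1 = 6.
φ(41) = 41 − 1 = 40.
φ(137) = 137 − 1 = 136.
φ(196595) = 4 × 6 × 40 × 136 = 130560.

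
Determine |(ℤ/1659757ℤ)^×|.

First factor: 1659757 = 11**3 × 29 × 43.
φ(11^3) = 11^3 − 11^2 = 1331 − 121 = 1210.
φ(29) = 29 − 1 = 28.
φ(43) = 43 − 1 = 42.
Multiply: 1210 · 28 · 42 = 1422960.

1422960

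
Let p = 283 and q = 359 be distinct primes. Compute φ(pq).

φ(283) = 283 − 1 = 282.
φ(359) = 359 − 1 = 358.
φ(101597) = 282 × 358 = 100956.

100956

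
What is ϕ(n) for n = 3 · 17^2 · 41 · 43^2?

φ(3) = 3 − 1 = 2.
φ(17^2) = 17^1·(17−1) = 17·16 = 272.
φ(41) = 41 − 1 = 40.
φ(43^2) = 43^2 − 43^1 = 1849 − 43 = 1806.
φ(65726403) = 2 × 272 × 40 × 1806 = 39298560.

39298560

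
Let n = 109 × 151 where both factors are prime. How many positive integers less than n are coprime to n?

For distinct primes, φ(pq) = (p−1)(q−1) = 108 × 150 = 16200.

16200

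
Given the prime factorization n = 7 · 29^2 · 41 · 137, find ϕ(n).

φ(33067279) = 33067279 · (1 − 1/7) · (1 − 1/29) · (1 − 1/41) · (1 − 1/137)
       = 33067279 · 913920/1140251 = 26503680.

26503680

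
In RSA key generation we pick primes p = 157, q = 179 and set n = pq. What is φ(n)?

For distinct primes, φ(pq) = (p−1)(q−1) = 156 × 178 = 27768.

27768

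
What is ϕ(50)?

50 = 2 · 5^2.
φ(50) = 50 · (1 − 1/2) · (1 − 1/5)
       = 50 · 4/10 = 20.

20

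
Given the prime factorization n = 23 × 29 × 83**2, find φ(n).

4192496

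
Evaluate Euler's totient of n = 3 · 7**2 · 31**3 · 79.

188894160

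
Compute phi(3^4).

φ(3^4) = 3^3·(3−1) = 27·2 = 54.

54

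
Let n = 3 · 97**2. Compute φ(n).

φ(28227) = 28227 · (1 − 1/3) · (1 − 1/97)
       = 28227 · 192/291 = 18624.

18624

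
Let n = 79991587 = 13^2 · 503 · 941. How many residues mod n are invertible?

φ(79991587) = 79991587 · (1 − 1/13) · (1 − 1/503) · (1 − 1/941)
       = 79991587 · 5662560/6153199 = 73613280.

73613280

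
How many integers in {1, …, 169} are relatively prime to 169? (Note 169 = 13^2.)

φ(169) = 169 · (1 − 1/13)
       = 169 · 12/13 = 156.

156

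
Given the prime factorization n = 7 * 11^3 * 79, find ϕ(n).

φ(7) = 7 − 1 = 6.
φ(11^3) = 11^3 − 11^2 = 1331 − 121 = 1210.
φ(79) = 79 − 1 = 78.
Multiply: 6 · 1210 · 78 = 566280.

566280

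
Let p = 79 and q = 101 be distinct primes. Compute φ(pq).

7800

For distinct primes, φ(pq) = (p−1)(q−1) = 78 × 100 = 7800.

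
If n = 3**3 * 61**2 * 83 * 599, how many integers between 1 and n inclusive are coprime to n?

3230491680

φ(4994917839) = 4994917839 · (1 − 1/3) · (1 − 1/61) · (1 − 1/83) · (1 − 1/599)
       = 4994917839 · 5884320/9098211 = 3230491680.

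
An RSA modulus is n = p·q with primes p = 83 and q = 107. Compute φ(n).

φ(8881) = 8881 · (1 − 1/83) · (1 − 1/107)
       = 8881 · 8692/8881 = 8692.

8692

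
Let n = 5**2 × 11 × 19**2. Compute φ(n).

68400

φ(5^2) = 5^2 − 5^1 = 25 − 5 = 20.
φ(11) = 11 − 1 = 10.
φ(19^2) = 19^2 − 19^1 = 361 − 19 = 342.
φ(99275) = 20 × 10 × 342 = 68400.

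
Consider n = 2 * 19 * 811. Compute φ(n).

φ(30818) = 30818 · (1 − 1/2) · (1 − 1/19) · (1 − 1/811)
       = 30818 · 14580/30818 = 14580.

14580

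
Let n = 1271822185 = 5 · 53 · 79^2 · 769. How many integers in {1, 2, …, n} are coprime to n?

984342528

φ(1271822185) = 1271822185 · (1 − 1/5) · (1 − 1/53) · (1 − 1/79) · (1 − 1/769)
       = 1271822185 · 12460032/16099015 = 984342528.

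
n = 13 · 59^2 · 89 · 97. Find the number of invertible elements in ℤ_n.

φ(13) = 13 − 1 = 12.
φ(59^2) = 59^1·(59−1) = 59·58 = 3422.
φ(89) = 89 − 1 = 88.
φ(97) = 97 − 1 = 96.
φ(390669149) = 12 × 3422 × 88 × 96 = 346908672.

346908672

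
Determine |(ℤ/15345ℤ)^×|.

Prime factorization: 15345 = 3^2 * 5 * 11 * 31.
φ(3^2) = 3^2 − 3^1 = 9 − 3 = 6.
φ(5) = 5 − 1 = 4.
φ(11) = 11 − 1 = 10.
φ(31) = 31 − 1 = 30.
Multiply: 6 · 4 · 10 · 30 = 7200.

7200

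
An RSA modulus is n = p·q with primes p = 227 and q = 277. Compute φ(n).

62376

φ(227) = 227 − 1 = 226.
φ(277) = 277 − 1 = 276.
φ(62879) = 226 × 276 = 62376.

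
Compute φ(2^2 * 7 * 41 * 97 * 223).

10229760

φ(24832388) = 24832388 · (1 − 1/2) · (1 − 1/7) · (1 − 1/41) · (1 − 1/97) · (1 − 1/223)
       = 24832388 · 5114880/12416194 = 10229760.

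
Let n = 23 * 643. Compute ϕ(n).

14124

φ(14789) = 14789 · (1 − 1/23) · (1 − 1/643)
       = 14789 · 14124/14789 = 14124.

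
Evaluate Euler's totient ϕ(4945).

Factor 4945: 4945 = 5 · 23 · 43.
φ(5) = 5 − 1 = 4.
φ(23) = 23 − 1 = 22.
φ(43) = 43 − 1 = 42.
Since φ is multiplicative, φ(4945) = 4 · 22 · 42 = 3696.

3696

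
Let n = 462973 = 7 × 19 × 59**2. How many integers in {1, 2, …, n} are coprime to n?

φ(7) = 7 − 1 = 6.
φ(19) = 19 − 1 = 18.
φ(59^2) = 59^2 − 59^1 = 3481 − 59 = 3422.
Since φ is multiplicative, φ(462973) = 6 · 18 · 3422 = 369576.

369576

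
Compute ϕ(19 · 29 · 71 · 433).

15240960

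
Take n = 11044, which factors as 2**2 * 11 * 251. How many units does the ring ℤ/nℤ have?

φ(11044) = 11044 · (1 − 1/2) · (1 − 1/11) · (1 − 1/251)
       = 11044 · 2500/5522 = 5000.

5000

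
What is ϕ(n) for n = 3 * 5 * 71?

φ(1065) = 1065 · (1 − 1/3) · (1 − 1/5) · (1 − 1/71)
       = 1065 · 560/1065 = 560.

560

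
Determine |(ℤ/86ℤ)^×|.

42

86 = 2 × 43.
φ(2) = 2 − 1 = 1.
φ(43) = 43 − 1 = 42.
Since φ is multiplicative, φ(86) = 1 · 42 = 42.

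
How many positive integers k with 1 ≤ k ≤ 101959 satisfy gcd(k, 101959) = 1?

Prime factorization: 101959 = 11 × 13 × 23 × 31.
φ(11) = 11 − 1 = 10.
φ(13) = 13 − 1 = 12.
φ(23) = 23 − 1 = 22.
φ(31) = 31 − 1 = 30.
φ(101959) = 10 × 12 × 22 × 30 = 79200.

79200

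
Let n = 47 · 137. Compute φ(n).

6256

φ(6439) = 6439 · (1 − 1/47) · (1 − 1/137)
       = 6439 · 6256/6439 = 6256.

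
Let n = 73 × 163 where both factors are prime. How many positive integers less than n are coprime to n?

11664

φ(73) = 73 − 1 = 72.
φ(163) = 163 − 1 = 162.
Multiply: 72 · 162 = 11664.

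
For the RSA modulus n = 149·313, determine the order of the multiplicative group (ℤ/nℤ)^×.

φ(149) = 149 − 1 = 148.
φ(313) = 313 − 1 = 312.
φ(46637) = 148 × 312 = 46176.

46176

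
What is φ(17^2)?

272

φ(289) = 289 · (1 − 1/17)
       = 289 · 16/17 = 272.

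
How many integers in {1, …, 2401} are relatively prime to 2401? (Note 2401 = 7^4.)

2058

φ(7^4) = 7^4 − 7^3 = 2401 − 343 = 2058.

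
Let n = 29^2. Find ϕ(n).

φ(29^2) = 29^1·(29−1) = 29·28 = 812.

812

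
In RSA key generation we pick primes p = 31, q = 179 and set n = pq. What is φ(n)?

5340

For distinct primes, φ(pq) = (p−1)(q−1) = 30 × 178 = 5340.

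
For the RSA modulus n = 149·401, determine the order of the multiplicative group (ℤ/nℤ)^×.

φ(n) = (p − 1)(q − 1) = (149−1)(401−1) = 148·400 = 59200.

59200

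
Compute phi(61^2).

φ(3721) = 3721 · (1 − 1/61)
       = 3721 · 60/61 = 3660.

3660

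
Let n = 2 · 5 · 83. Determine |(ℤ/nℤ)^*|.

φ(830) = 830 · (1 − 1/2) · (1 − 1/5) · (1 − 1/83)
       = 830 · 328/830 = 328.

328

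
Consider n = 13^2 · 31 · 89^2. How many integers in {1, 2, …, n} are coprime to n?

36653760

φ(41498119) = 41498119 · (1 − 1/13) · (1 − 1/31) · (1 − 1/89)
       = 41498119 · 31680/35867 = 36653760.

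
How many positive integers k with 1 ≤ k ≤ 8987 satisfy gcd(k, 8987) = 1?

8987 = 11 × 19 × 43.
φ(8987) = 8987 · (1 − 1/11) · (1 − 1/19) · (1 − 1/43)
       = 8987 · 7560/8987 = 7560.

7560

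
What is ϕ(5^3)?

100

φ(5^3) = 5^3 − 5^2 = 125 − 25 = 100.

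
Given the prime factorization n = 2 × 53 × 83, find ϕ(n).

φ(8798) = 8798 · (1 − 1/2) · (1 − 1/53) · (1 − 1/83)
       = 8798 · 4264/8798 = 4264.

4264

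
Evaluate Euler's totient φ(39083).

Prime factorization: 39083 = 11^2 * 17 * 19.
φ(11^2) = 11^2 − 11^1 = 121 − 11 = 110.
φ(17) = 17 − 1 = 16.
φ(19) = 19 − 1 = 18.
Since φ is multiplicative, φ(39083) = 110 · 16 · 18 = 31680.

31680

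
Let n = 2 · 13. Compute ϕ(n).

φ(2) = 2 − 1 = 1.
φ(13) = 13 − 1 = 12.
Since φ is multiplicative, φ(26) = 1 · 12 = 12.

12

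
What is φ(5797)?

Prime factorization: 5797 = 11 * 17 * 31.
φ(5797) = 5797 · (1 − 1/11) · (1 − 1/17) · (1 − 1/31)
       = 5797 · 4800/5797 = 4800.

4800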